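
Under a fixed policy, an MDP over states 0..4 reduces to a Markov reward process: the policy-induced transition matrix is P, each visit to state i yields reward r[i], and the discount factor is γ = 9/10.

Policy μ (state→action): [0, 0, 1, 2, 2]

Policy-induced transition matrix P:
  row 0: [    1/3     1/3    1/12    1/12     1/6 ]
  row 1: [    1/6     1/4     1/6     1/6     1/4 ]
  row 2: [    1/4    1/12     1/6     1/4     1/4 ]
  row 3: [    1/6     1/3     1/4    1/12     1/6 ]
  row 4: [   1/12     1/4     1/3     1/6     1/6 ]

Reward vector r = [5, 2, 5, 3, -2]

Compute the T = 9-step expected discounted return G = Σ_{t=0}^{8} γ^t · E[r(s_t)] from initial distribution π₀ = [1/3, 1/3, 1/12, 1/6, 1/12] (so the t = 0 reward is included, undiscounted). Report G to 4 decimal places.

G = 15.9977

t=0: π = [0.3333, 0.3333, 0.0833, 0.1667, 0.0833], E[r] = 3.0833, γ^t·E[r] = 3.083333, running G = 3.083333
t=1: π = [0.2222, 0.2778, 0.1667, 0.1319, 0.2014], E[r] = 2.4931, γ^t·E[r] = 2.243750, running G = 5.327083
t=2: π = [0.2008, 0.2517, 0.1927, 0.1510, 0.2037], E[r] = 2.5168, γ^t·E[r] = 2.038594, running G = 7.365677
t=3: π = [0.1992, 0.2472, 0.1965, 0.1534, 0.2037], E[r] = 2.5257, γ^t·E[r] = 1.841203, running G = 9.206880
t=4: π = [0.1993, 0.2466, 0.1968, 0.1537, 0.2036], E[r] = 2.5273, γ^t·E[r] = 1.658159, running G = 10.865039
t=5: π = [0.1993, 0.2466, 0.1968, 0.1537, 0.2036], E[r] = 2.5275, γ^t·E[r] = 1.492473, running G = 12.357512
t=6: π = [0.1993, 0.2466, 0.1968, 0.1537, 0.2036], E[r] = 2.5275, γ^t·E[r] = 1.343233, running G = 13.700745
t=7: π = [0.1993, 0.2466, 0.1968, 0.1537, 0.2036], E[r] = 2.5275, γ^t·E[r] = 1.208909, running G = 14.909654
t=8: π = [0.1993, 0.2466, 0.1968, 0.1537, 0.2036], E[r] = 2.5275, γ^t·E[r] = 1.088018, running G = 15.997672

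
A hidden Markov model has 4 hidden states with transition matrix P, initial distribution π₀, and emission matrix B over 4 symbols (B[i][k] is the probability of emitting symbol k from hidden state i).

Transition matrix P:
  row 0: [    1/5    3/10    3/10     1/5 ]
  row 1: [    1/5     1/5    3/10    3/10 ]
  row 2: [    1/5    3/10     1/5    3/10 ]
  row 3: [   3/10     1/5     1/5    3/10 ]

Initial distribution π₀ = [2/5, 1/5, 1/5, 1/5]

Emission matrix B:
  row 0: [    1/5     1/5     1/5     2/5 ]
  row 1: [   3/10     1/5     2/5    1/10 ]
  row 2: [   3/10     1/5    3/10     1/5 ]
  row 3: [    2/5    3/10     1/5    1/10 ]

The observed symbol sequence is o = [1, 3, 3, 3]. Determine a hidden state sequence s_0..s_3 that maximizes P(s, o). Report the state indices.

path = [3, 0, 0, 0]

t=0: δ = [8.000e-02, 4.000e-02, 4.000e-02, 6.000e-02]  (obs o_0=1)
t=1: δ = [7.200e-03, 2.400e-03, 4.800e-03, 1.800e-03]  ψ = [3, 0, 0, 3]  (obs o_1=3)
t=2: δ = [5.760e-04, 2.160e-04, 4.320e-04, 1.440e-04]  ψ = [0, 0, 0, 0]  (obs o_2=3)
t=3: δ = [4.608e-05, 1.728e-05, 3.456e-05, 1.296e-05]  ψ = [0, 0, 0, 2]  (obs o_3=3)
backtrack: best end state = 0; path = [3, 0, 0, 0]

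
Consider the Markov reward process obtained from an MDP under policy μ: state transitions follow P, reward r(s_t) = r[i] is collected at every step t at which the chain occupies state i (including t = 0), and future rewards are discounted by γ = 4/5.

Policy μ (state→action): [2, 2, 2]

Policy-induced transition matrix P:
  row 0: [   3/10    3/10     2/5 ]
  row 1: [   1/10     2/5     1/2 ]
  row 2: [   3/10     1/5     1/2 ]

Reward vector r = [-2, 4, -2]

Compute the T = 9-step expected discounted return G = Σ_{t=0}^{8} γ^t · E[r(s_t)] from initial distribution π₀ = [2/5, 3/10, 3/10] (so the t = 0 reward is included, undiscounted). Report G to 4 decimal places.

t=0: π = [0.4000, 0.3000, 0.3000], E[r] = -0.2000, γ^t·E[r] = -0.200000, running G = -0.200000
t=1: π = [0.2400, 0.3000, 0.4600], E[r] = -0.2000, γ^t·E[r] = -0.160000, running G = -0.360000
t=2: π = [0.2400, 0.2840, 0.4760], E[r] = -0.2960, γ^t·E[r] = -0.189440, running G = -0.549440
t=3: π = [0.2432, 0.2808, 0.4760], E[r] = -0.3152, γ^t·E[r] = -0.161382, running G = -0.710822
t=4: π = [0.2438, 0.2805, 0.4757], E[r] = -0.3171, γ^t·E[r] = -0.129892, running G = -0.840715
t=5: π = [0.2439, 0.2805, 0.4756], E[r] = -0.3171, γ^t·E[r] = -0.103914, running G = -0.944629
t=6: π = [0.2439, 0.2805, 0.4756], E[r] = -0.3171, γ^t·E[r] = -0.083121, running G = -1.027750
t=7: π = [0.2439, 0.2805, 0.4756], E[r] = -0.3171, γ^t·E[r] = -0.066495, running G = -1.094245
t=8: π = [0.2439, 0.2805, 0.4756], E[r] = -0.3171, γ^t·E[r] = -0.053196, running G = -1.147441

G = -1.1474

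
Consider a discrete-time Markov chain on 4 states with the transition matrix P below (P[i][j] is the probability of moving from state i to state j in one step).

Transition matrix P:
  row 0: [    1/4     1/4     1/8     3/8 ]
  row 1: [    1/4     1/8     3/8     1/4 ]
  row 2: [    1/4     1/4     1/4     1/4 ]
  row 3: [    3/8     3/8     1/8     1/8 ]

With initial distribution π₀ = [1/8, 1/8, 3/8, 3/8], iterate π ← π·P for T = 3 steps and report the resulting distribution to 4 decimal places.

π = [0.2825, 0.2522, 0.2131, 0.2522]

t=0: π = [0.1250, 0.1250, 0.3750, 0.3750]
t=1: π = [0.2969, 0.2813, 0.2031, 0.2188]
t=2: π = [0.2773, 0.2422, 0.2207, 0.2598]
t=3: π = [0.2825, 0.2522, 0.2131, 0.2522]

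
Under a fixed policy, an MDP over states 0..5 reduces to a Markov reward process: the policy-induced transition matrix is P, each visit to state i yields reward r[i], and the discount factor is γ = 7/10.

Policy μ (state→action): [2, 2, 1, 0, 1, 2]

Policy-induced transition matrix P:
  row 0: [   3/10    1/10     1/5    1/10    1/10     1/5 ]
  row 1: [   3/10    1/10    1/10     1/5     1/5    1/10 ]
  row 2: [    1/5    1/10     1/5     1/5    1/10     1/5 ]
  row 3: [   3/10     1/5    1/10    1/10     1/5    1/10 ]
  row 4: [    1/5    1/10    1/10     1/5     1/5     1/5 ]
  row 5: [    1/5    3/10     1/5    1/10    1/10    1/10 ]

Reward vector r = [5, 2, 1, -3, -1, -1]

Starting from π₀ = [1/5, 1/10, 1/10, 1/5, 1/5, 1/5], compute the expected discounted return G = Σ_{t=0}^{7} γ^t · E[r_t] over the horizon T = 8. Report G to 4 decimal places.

G = 2.4197

t=0: π = [0.2000, 0.1000, 0.1000, 0.2000, 0.2000, 0.2000], E[r] = 0.3000, γ^t·E[r] = 0.300000, running G = 0.300000
t=1: π = [0.2500, 0.1600, 0.1500, 0.1400, 0.1500, 0.1500], E[r] = 1.0000, γ^t·E[r] = 0.700000, running G = 1.000000
t=2: π = [0.2550, 0.1440, 0.1550, 0.1460, 0.1450, 0.1550], E[r] = 0.9800, γ^t·E[r] = 0.480200, running G = 1.480200
t=3: π = [0.2545, 0.1456, 0.1565, 0.1444, 0.1435, 0.1555], E[r] = 0.9880, γ^t·E[r] = 0.338884, running G = 1.819084
t=4: π = [0.2545, 0.1455, 0.1567, 0.1446, 0.1434, 0.1555], E[r] = 0.9875, γ^t·E[r] = 0.237099, running G = 2.056183
t=5: π = [0.2545, 0.1455, 0.1567, 0.1446, 0.1433, 0.1554], E[r] = 0.9876, γ^t·E[r] = 0.165981, running G = 2.222164
t=6: π = [0.2545, 0.1455, 0.1567, 0.1446, 0.1433, 0.1554], E[r] = 0.9876, γ^t·E[r] = 0.116186, running G = 2.338350
t=7: π = [0.2545, 0.1455, 0.1567, 0.1446, 0.1433, 0.1554], E[r] = 0.9876, γ^t·E[r] = 0.081331, running G = 2.419681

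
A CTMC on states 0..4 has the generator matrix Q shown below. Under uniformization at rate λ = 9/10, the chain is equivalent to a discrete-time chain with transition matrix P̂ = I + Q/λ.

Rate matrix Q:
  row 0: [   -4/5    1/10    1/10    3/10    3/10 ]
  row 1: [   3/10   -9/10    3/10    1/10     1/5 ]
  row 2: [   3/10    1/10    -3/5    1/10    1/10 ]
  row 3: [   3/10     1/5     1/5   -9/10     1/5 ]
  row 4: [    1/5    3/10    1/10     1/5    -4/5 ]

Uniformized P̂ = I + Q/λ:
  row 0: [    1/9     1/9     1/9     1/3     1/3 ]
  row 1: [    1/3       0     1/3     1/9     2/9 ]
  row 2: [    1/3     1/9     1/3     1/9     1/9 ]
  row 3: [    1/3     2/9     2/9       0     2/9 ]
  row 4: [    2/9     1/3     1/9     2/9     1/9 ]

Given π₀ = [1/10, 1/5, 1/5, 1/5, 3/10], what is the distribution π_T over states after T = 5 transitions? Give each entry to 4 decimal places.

π = [0.2541, 0.1581, 0.2124, 0.1713, 0.2041]

t=0: π = [0.1000, 0.2000, 0.2000, 0.2000, 0.3000]
t=1: π = [0.2778, 0.1778, 0.2222, 0.1444, 0.1778]
t=2: π = [0.2519, 0.1469, 0.2160, 0.1765, 0.2086]
t=3: π = [0.2542, 0.1608, 0.2114, 0.1706, 0.2030]
t=4: π = [0.2543, 0.1573, 0.2128, 0.1712, 0.2044]
t=5: π = [0.2541, 0.1581, 0.2124, 0.1713, 0.2041]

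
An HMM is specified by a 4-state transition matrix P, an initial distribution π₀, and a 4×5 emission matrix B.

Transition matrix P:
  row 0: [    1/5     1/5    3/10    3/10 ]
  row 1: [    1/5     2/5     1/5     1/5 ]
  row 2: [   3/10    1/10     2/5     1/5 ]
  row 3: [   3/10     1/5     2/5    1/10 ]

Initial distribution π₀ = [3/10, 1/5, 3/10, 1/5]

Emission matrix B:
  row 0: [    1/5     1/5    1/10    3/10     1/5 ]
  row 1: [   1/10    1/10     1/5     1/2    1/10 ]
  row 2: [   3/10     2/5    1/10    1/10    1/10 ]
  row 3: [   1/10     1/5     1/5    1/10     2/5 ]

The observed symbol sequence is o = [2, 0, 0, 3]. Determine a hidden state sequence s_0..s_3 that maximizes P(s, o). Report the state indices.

path = [3, 2, 2, 0]

t=0: δ = [3.000e-02, 4.000e-02, 3.000e-02, 4.000e-02]  (obs o_0=2)
t=1: δ = [2.400e-03, 1.600e-03, 4.800e-03, 9.000e-04]  ψ = [3, 1, 3, 0]  (obs o_1=0)
t=2: δ = [2.880e-04, 6.400e-05, 5.760e-04, 9.600e-05]  ψ = [2, 1, 2, 2]  (obs o_2=0)
t=3: δ = [5.184e-05, 2.880e-05, 2.304e-05, 1.152e-05]  ψ = [2, 0, 2, 2]  (obs o_3=3)
backtrack: best end state = 0; path = [3, 2, 2, 0]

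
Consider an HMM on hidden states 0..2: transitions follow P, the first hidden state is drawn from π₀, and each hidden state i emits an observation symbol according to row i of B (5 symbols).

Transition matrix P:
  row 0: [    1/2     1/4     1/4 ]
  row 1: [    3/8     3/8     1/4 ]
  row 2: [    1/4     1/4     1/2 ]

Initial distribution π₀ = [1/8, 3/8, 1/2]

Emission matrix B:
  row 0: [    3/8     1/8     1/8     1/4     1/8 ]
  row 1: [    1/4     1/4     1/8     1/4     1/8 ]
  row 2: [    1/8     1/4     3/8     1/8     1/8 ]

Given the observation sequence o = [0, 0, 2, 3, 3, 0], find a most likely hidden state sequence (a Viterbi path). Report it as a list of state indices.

t=0: δ = [4.688e-02, 9.375e-02, 6.250e-02]  (obs o_0=0)
t=1: δ = [1.318e-02, 8.789e-03, 3.906e-03]  ψ = [1, 1, 2]  (obs o_1=0)
t=2: δ = [8.240e-04, 4.120e-04, 1.236e-03]  ψ = [0, 0, 0]  (obs o_2=2)
t=3: δ = [1.030e-04, 7.725e-05, 7.725e-05]  ψ = [0, 2, 2]  (obs o_3=3)
t=4: δ = [1.287e-05, 7.242e-06, 4.828e-06]  ψ = [0, 1, 2]  (obs o_4=3)
t=5: δ = [2.414e-06, 8.047e-07, 4.023e-07]  ψ = [0, 0, 0]  (obs o_5=0)
backtrack: best end state = 0; path = [1, 0, 0, 0, 0, 0]

path = [1, 0, 0, 0, 0, 0]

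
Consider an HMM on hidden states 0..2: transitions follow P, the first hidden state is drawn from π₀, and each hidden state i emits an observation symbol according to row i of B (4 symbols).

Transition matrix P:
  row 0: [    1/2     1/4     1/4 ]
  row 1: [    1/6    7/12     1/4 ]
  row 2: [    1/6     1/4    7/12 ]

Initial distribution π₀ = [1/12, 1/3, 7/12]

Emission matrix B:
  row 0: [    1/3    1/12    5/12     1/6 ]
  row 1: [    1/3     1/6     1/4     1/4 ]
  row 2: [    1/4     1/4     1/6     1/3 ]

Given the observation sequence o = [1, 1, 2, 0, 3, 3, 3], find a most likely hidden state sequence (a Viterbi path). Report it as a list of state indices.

t=0: δ = [6.944e-03, 5.556e-02, 1.458e-01]  (obs o_0=1)
t=1: δ = [2.025e-03, 6.076e-03, 2.127e-02]  ψ = [2, 2, 2]  (obs o_1=1)
t=2: δ = [1.477e-03, 1.329e-03, 2.068e-03]  ψ = [2, 2, 2]  (obs o_2=2)
t=3: δ = [2.462e-04, 2.585e-04, 3.015e-04]  ψ = [0, 1, 2]  (obs o_3=0)
t=4: δ = [2.051e-05, 3.769e-05, 5.863e-05]  ψ = [0, 1, 2]  (obs o_4=3)
t=5: δ = [1.709e-06, 5.497e-06, 1.140e-05]  ψ = [0, 1, 2]  (obs o_5=3)
t=6: δ = [3.167e-07, 8.016e-07, 2.217e-06]  ψ = [2, 1, 2]  (obs o_6=3)
backtrack: best end state = 2; path = [2, 2, 2, 2, 2, 2, 2]

path = [2, 2, 2, 2, 2, 2, 2]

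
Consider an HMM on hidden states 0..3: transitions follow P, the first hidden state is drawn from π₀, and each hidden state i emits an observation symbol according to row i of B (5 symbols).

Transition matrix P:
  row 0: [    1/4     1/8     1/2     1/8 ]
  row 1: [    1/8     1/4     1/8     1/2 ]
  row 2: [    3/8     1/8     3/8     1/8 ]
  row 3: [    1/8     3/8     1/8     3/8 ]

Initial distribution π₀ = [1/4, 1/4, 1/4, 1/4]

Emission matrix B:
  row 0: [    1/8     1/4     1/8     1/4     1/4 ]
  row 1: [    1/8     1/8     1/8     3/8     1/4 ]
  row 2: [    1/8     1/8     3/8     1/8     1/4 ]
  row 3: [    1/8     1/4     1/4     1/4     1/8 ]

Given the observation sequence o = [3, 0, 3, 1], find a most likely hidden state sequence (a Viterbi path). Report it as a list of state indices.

path = [1, 3, 1, 3]

t=0: δ = [6.250e-02, 9.375e-02, 3.125e-02, 6.250e-02]  (obs o_0=3)
t=1: δ = [1.953e-03, 2.930e-03, 3.906e-03, 5.859e-03]  ψ = [0, 1, 0, 1]  (obs o_1=0)
t=2: δ = [3.662e-04, 8.240e-04, 1.831e-04, 5.493e-04]  ψ = [2, 3, 2, 3]  (obs o_2=3)
t=3: δ = [2.575e-05, 2.575e-05, 2.289e-05, 1.030e-04]  ψ = [1, 1, 0, 1]  (obs o_3=1)
backtrack: best end state = 3; path = [1, 3, 1, 3]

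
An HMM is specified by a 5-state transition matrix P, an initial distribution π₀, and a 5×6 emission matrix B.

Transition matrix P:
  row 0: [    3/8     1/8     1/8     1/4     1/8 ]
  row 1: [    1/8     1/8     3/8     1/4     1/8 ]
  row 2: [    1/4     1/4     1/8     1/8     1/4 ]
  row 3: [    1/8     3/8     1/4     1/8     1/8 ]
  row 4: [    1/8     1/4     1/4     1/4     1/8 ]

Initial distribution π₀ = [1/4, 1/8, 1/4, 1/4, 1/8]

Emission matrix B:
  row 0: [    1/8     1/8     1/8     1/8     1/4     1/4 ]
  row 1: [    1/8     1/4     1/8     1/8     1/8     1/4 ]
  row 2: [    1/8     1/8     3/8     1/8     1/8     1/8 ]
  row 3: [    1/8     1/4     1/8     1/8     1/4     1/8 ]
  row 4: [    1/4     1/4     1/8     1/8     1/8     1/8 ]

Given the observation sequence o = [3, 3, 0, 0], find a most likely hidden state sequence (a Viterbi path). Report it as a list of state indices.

t=0: δ = [3.125e-02, 1.562e-02, 3.125e-02, 3.125e-02, 1.562e-02]  (obs o_0=3)
t=1: δ = [1.465e-03, 1.465e-03, 9.766e-04, 9.766e-04, 9.766e-04]  ψ = [0, 3, 3, 0, 2]  (obs o_1=3)
t=2: δ = [6.866e-05, 4.578e-05, 6.866e-05, 4.578e-05, 6.104e-05]  ψ = [0, 3, 1, 0, 2]  (obs o_2=0)
t=3: δ = [3.219e-06, 2.146e-06, 2.146e-06, 2.146e-06, 4.292e-06]  ψ = [0, 2, 1, 0, 2]  (obs o_3=0)
backtrack: best end state = 4; path = [3, 1, 2, 4]

path = [3, 1, 2, 4]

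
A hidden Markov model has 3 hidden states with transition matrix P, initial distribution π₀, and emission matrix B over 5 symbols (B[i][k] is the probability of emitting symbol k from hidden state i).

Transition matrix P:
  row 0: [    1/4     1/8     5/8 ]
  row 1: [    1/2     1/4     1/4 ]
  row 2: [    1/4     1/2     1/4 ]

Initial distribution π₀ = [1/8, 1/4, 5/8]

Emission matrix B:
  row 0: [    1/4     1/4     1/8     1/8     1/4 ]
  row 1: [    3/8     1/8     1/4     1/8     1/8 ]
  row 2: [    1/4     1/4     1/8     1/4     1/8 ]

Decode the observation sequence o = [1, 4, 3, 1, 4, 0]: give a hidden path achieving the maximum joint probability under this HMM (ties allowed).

path = [2, 0, 2, 1, 0, 2]

t=0: δ = [3.125e-02, 3.125e-02, 1.562e-01]  (obs o_0=1)
t=1: δ = [9.766e-03, 9.766e-03, 4.883e-03]  ψ = [2, 2, 2]  (obs o_1=4)
t=2: δ = [6.104e-04, 3.052e-04, 1.526e-03]  ψ = [1, 1, 0]  (obs o_2=3)
t=3: δ = [9.537e-05, 9.537e-05, 9.537e-05]  ψ = [2, 2, 0]  (obs o_3=1)
t=4: δ = [1.192e-05, 5.960e-06, 7.451e-06]  ψ = [1, 2, 0]  (obs o_4=4)
t=5: δ = [7.451e-07, 1.397e-06, 1.863e-06]  ψ = [0, 2, 0]  (obs o_5=0)
backtrack: best end state = 2; path = [2, 0, 2, 1, 0, 2]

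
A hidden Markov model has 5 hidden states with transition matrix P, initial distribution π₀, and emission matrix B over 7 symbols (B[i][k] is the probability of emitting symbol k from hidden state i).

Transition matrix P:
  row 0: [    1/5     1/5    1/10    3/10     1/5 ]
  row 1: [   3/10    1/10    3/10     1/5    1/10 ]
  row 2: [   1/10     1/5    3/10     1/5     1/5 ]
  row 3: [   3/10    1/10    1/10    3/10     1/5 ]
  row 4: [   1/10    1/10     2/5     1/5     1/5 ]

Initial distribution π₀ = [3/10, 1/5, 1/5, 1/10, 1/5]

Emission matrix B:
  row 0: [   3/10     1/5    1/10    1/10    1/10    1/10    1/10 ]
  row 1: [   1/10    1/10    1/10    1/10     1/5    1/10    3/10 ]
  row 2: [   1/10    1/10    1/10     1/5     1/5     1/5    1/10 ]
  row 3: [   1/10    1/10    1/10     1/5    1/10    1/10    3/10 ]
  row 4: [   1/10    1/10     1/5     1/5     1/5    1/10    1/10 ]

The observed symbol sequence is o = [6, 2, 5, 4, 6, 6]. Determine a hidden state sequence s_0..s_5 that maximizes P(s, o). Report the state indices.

path = [1, 2, 2, 2, 3, 3]

t=0: δ = [3.000e-02, 6.000e-02, 2.000e-02, 3.000e-02, 2.000e-02]  (obs o_0=6)
t=1: δ = [1.800e-03, 6.000e-04, 1.800e-03, 1.200e-03, 1.200e-03]  ψ = [1, 0, 1, 1, 0]  (obs o_1=2)
t=2: δ = [3.600e-05, 3.600e-05, 1.080e-04, 5.400e-05, 3.600e-05]  ψ = [0, 0, 2, 0, 0]  (obs o_2=5)
t=3: δ = [1.620e-06, 4.320e-06, 6.480e-06, 2.160e-06, 4.320e-06]  ψ = [3, 2, 2, 2, 2]  (obs o_3=4)
t=4: δ = [1.296e-07, 3.888e-07, 1.944e-07, 3.888e-07, 1.296e-07]  ψ = [1, 2, 2, 2, 2]  (obs o_4=6)
t=5: δ = [1.166e-08, 1.166e-08, 1.166e-08, 3.499e-08, 7.776e-09]  ψ = [1, 1, 1, 3, 3]  (obs o_5=6)
backtrack: best end state = 3; path = [1, 2, 2, 2, 3, 3]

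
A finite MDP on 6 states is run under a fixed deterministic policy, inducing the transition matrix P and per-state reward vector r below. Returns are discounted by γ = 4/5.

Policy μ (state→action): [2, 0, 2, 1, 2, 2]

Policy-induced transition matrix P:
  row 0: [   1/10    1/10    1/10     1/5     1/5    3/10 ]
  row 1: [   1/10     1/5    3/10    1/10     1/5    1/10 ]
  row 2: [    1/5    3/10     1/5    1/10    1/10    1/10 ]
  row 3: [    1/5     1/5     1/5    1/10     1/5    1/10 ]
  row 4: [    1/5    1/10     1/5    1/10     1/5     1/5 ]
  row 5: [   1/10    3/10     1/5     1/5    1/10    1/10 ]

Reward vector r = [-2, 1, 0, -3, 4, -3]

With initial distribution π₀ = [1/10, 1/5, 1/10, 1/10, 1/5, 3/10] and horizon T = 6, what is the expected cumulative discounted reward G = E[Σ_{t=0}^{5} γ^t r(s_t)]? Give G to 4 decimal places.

G = -1.1096

t=0: π = [0.1000, 0.2000, 0.1000, 0.1000, 0.2000, 0.3000], E[r] = -0.4000, γ^t·E[r] = -0.400000, running G = -0.400000
t=1: π = [0.1400, 0.2100, 0.2100, 0.1400, 0.1600, 0.1400], E[r] = -0.2700, γ^t·E[r] = -0.216000, running G = -0.616000
t=2: π = [0.1510, 0.2050, 0.2070, 0.1280, 0.1650, 0.1440], E[r] = -0.2530, γ^t·E[r] = -0.161920, running G = -0.777920
t=3: π = [0.1500, 0.2035, 0.2054, 0.1295, 0.1649, 0.1467], E[r] = -0.2655, γ^t·E[r] = -0.135936, running G = -0.913856
t=4: π = [0.1500, 0.2037, 0.2054, 0.1297, 0.1648, 0.1465], E[r] = -0.2656, γ^t·E[r] = -0.108773, running G = -1.022629
t=5: π = [0.1500, 0.2037, 0.2054, 0.1296, 0.1648, 0.1465], E[r] = -0.2654, γ^t·E[r] = -0.086952, running G = -1.109582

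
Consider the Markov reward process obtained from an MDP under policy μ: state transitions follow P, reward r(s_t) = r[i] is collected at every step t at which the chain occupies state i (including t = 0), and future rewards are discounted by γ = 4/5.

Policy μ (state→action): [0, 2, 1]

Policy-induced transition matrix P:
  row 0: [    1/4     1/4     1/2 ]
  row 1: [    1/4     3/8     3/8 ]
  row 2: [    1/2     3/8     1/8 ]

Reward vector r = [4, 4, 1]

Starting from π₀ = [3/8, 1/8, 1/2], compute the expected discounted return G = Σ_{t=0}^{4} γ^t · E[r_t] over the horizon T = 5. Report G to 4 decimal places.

G = 9.6501

t=0: π = [0.3750, 0.1250, 0.5000], E[r] = 2.5000, γ^t·E[r] = 2.500000, running G = 2.500000
t=1: π = [0.3750, 0.3281, 0.2969], E[r] = 3.1094, γ^t·E[r] = 2.487500, running G = 4.987500
t=2: π = [0.3242, 0.3281, 0.3477], E[r] = 2.9570, γ^t·E[r] = 1.892500, running G = 6.880000
t=3: π = [0.3369, 0.3345, 0.3286], E[r] = 3.0142, γ^t·E[r] = 1.543250, running G = 8.423250
t=4: π = [0.3322, 0.3329, 0.3350], E[r] = 2.9951, γ^t·E[r] = 1.226800, running G = 9.650050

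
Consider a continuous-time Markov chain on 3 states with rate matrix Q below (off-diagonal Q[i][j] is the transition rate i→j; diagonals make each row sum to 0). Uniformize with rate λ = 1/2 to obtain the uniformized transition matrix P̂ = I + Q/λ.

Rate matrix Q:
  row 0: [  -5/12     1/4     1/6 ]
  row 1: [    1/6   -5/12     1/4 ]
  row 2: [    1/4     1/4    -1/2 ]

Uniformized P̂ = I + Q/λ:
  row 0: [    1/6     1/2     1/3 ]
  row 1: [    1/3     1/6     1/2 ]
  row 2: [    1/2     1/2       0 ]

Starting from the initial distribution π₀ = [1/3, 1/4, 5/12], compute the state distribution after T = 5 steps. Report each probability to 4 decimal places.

π = [0.3294, 0.3755, 0.2951]

t=0: π = [0.3333, 0.2500, 0.4167]
t=1: π = [0.3472, 0.4167, 0.2361]
t=2: π = [0.3148, 0.3611, 0.3241]
t=3: π = [0.3349, 0.3796, 0.2855]
t=4: π = [0.3251, 0.3735, 0.3014]
t=5: π = [0.3294, 0.3755, 0.2951]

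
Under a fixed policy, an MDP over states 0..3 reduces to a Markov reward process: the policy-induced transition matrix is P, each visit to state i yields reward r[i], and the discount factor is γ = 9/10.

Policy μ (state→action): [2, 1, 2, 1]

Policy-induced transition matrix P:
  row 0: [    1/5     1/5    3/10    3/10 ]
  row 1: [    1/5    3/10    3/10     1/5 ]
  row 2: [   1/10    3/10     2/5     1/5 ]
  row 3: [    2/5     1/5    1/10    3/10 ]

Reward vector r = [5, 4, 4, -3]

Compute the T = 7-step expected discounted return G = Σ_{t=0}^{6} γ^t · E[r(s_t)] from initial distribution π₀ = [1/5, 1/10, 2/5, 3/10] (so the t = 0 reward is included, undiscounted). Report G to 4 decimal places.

G = 12.5937

t=0: π = [0.2000, 0.1000, 0.4000, 0.3000], E[r] = 2.1000, γ^t·E[r] = 2.100000, running G = 2.100000
t=1: π = [0.2200, 0.2500, 0.2800, 0.2500], E[r] = 2.4700, γ^t·E[r] = 2.223000, running G = 4.323000
t=2: π = [0.2220, 0.2530, 0.2780, 0.2470], E[r] = 2.4930, γ^t·E[r] = 2.019330, running G = 6.342330
t=3: π = [0.2216, 0.2531, 0.2784, 0.2469], E[r] = 2.4933, γ^t·E[r] = 1.817616, running G = 8.159946
t=4: π = [0.2215, 0.2532, 0.2785, 0.2469], E[r] = 2.4936, γ^t·E[r] = 1.636044, running G = 9.795990
t=5: π = [0.2215, 0.2532, 0.2785, 0.2468], E[r] = 2.4937, γ^t·E[r] = 1.472476, running G = 11.268466
t=6: π = [0.2215, 0.2532, 0.2785, 0.2468], E[r] = 2.4937, γ^t·E[r] = 1.325236, running G = 12.593702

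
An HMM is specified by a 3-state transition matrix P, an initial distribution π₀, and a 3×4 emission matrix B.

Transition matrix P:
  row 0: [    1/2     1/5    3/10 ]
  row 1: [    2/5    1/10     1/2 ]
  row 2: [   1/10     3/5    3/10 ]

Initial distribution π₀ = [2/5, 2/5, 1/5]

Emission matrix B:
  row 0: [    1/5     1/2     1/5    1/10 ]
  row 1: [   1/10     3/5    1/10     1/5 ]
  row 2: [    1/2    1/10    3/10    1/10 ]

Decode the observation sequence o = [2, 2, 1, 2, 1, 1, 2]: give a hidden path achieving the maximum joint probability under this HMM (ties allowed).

t=0: δ = [8.000e-02, 4.000e-02, 6.000e-02]  (obs o_0=2)
t=1: δ = [8.000e-03, 3.600e-03, 7.200e-03]  ψ = [0, 2, 0]  (obs o_1=2)
t=2: δ = [2.000e-03, 2.592e-03, 2.400e-04]  ψ = [0, 2, 0]  (obs o_2=1)
t=3: δ = [2.074e-04, 4.000e-05, 3.888e-04]  ψ = [1, 0, 1]  (obs o_3=2)
t=4: δ = [5.184e-05, 1.400e-04, 1.166e-05]  ψ = [0, 2, 2]  (obs o_4=1)
t=5: δ = [2.799e-05, 8.398e-06, 6.998e-06]  ψ = [1, 1, 1]  (obs o_5=1)
t=6: δ = [2.799e-06, 5.599e-07, 2.519e-06]  ψ = [0, 0, 0]  (obs o_6=2)
backtrack: best end state = 0; path = [0, 2, 1, 2, 1, 0, 0]

path = [0, 2, 1, 2, 1, 0, 0]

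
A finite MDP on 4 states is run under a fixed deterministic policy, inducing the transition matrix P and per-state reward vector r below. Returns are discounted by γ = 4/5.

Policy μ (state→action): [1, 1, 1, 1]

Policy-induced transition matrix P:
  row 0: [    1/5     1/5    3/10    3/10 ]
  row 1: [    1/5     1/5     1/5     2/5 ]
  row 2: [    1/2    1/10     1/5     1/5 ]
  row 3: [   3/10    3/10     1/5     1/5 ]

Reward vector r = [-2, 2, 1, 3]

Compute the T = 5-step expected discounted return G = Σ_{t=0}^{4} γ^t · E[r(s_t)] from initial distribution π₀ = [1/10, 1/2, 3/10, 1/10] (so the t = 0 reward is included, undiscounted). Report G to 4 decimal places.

G = 3.4615

t=0: π = [0.1000, 0.5000, 0.3000, 0.1000], E[r] = 1.4000, γ^t·E[r] = 1.400000, running G = 1.400000
t=1: π = [0.3000, 0.1800, 0.2100, 0.3100], E[r] = 0.9000, γ^t·E[r] = 0.720000, running G = 2.120000
t=2: π = [0.2940, 0.2100, 0.2300, 0.2660], E[r] = 0.8600, γ^t·E[r] = 0.550400, running G = 2.670400
t=3: π = [0.2956, 0.2036, 0.2294, 0.2714], E[r] = 0.8596, γ^t·E[r] = 0.440115, running G = 3.110515
t=4: π = [0.2960, 0.2042, 0.2296, 0.2703], E[r] = 0.8569, γ^t·E[r] = 0.350978, running G = 3.461493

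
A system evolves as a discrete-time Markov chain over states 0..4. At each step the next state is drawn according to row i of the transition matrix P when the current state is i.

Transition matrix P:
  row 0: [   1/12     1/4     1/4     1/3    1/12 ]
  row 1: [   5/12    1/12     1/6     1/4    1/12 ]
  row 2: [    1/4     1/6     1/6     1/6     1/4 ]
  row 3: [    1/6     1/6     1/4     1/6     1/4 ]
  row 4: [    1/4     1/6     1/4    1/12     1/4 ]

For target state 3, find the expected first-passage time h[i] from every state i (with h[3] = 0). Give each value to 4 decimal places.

First-step conditioning: h[3] = 0; for i ≠ 3, h[i] = 1 + Σ_k P[i][k]·h[k].
  h[0] = 1 + 1/12·h[0] + 1/4·h[1] + 1/4·h[2] + 1/12·h[4]
  h[1] = 1 + 5/12·h[0] + 1/12·h[1] + 1/6·h[2] + 1/12·h[4]
  h[2] = 1 + 1/4·h[0] + 1/6·h[1] + 1/6·h[2] + 1/4·h[4]
  h[4] = 1 + 1/4·h[0] + 1/6·h[1] + 1/4·h[2] + 1/4·h[4]
Solving the 4×4 linear system over states ≠ 3 gives exactly h = [5424/1333, 5736/1333, 6480/1333, 0, 7020/1333] (h[3] = 0 is the target).

h = [4.0690, 4.3031, 4.8612, 0.0000, 5.2663]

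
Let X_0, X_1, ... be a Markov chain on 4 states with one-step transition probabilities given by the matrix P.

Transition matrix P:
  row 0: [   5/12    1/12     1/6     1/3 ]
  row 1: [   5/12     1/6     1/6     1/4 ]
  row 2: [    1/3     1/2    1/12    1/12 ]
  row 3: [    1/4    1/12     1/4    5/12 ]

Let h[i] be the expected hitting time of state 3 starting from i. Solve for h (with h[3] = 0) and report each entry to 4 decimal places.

First-step conditioning: h[3] = 0; for i ≠ 3, h[i] = 1 + Σ_k P[i][k]·h[k].
  h[0] = 1 + 5/12·h[0] + 1/12·h[1] + 1/6·h[2]
  h[1] = 1 + 5/12·h[0] + 1/6·h[1] + 1/6·h[2]
  h[2] = 1 + 1/3·h[0] + 1/2·h[1] + 1/12·h[2]
Solving the 3×3 linear system over states ≠ 3 gives exactly h = [572/161, 624/161, 724/161, 0] (h[3] = 0 is the target).

h = [3.5528, 3.8758, 4.4969, 0.0000]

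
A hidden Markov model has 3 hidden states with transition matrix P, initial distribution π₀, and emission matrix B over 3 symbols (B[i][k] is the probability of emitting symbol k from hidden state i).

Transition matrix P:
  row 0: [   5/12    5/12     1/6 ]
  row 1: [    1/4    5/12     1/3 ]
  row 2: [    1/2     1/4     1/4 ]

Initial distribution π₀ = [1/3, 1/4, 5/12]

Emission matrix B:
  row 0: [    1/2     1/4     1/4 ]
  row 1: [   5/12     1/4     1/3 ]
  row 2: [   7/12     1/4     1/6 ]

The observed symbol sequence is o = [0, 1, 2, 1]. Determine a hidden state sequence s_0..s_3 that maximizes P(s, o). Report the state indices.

path = [2, 0, 1, 1]

t=0: δ = [1.667e-01, 1.042e-01, 2.431e-01]  (obs o_0=0)
t=1: δ = [3.038e-02, 1.736e-02, 1.519e-02]  ψ = [2, 0, 2]  (obs o_1=1)
t=2: δ = [3.165e-03, 4.220e-03, 9.645e-04]  ψ = [0, 0, 1]  (obs o_2=2)
t=3: δ = [3.297e-04, 4.396e-04, 3.516e-04]  ψ = [0, 1, 1]  (obs o_3=1)
backtrack: best end state = 1; path = [2, 0, 1, 1]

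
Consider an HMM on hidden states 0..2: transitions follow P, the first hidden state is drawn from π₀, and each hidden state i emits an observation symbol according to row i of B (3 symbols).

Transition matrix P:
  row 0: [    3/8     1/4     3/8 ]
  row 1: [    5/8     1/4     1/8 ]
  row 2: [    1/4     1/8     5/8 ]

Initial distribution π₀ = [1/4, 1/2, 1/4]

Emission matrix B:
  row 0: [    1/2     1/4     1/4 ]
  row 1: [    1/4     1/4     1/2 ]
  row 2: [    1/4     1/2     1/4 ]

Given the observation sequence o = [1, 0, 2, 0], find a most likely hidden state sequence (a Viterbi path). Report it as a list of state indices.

t=0: δ = [6.250e-02, 1.250e-01, 1.250e-01]  (obs o_0=1)
t=1: δ = [3.906e-02, 7.812e-03, 1.953e-02]  ψ = [1, 1, 2]  (obs o_1=0)
t=2: δ = [3.662e-03, 4.883e-03, 3.662e-03]  ψ = [0, 0, 0]  (obs o_2=2)
t=3: δ = [1.526e-03, 3.052e-04, 5.722e-04]  ψ = [1, 1, 2]  (obs o_3=0)
backtrack: best end state = 0; path = [1, 0, 1, 0]

path = [1, 0, 1, 0]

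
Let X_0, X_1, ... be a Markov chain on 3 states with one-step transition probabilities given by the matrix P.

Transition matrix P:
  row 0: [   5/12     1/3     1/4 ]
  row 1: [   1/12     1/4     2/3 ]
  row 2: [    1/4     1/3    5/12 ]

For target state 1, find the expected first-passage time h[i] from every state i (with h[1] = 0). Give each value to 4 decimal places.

h = [3.0000, 0.0000, 3.0000]

First-step conditioning: h[1] = 0; for i ≠ 1, h[i] = 1 + Σ_k P[i][k]·h[k].
  h[0] = 1 + 5/12·h[0] + 1/4·h[2]
  h[2] = 1 + 1/4·h[0] + 5/12·h[2]
Solving the 2×2 linear system over states ≠ 1 gives exactly h = [3, 0, 3] (h[1] = 0 is the target).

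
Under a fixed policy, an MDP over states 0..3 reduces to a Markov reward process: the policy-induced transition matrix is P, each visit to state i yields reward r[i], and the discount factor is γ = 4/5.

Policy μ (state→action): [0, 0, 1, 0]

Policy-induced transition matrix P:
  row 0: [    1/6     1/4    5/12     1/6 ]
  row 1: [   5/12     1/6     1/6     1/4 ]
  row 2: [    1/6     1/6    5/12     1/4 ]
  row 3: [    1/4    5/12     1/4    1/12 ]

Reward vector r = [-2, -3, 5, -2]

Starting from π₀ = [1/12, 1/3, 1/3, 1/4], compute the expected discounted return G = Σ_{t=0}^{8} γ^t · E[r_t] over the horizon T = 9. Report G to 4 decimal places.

G = -0.0667

t=0: π = [0.0833, 0.3333, 0.3333, 0.2500], E[r] = 0.0000, γ^t·E[r] = 0.000000, running G = 0.000000
t=1: π = [0.2708, 0.2361, 0.2917, 0.2014], E[r] = -0.1944, γ^t·E[r] = -0.155556, running G = -0.155556
t=2: π = [0.2425, 0.2396, 0.3241, 0.1939], E[r] = 0.0289, γ^t·E[r] = 0.018519, running G = -0.137037
t=3: π = [0.2427, 0.2353, 0.3245, 0.1975], E[r] = 0.0359, γ^t·E[r] = 0.018370, running G = -0.118667
t=4: π = [0.2420, 0.2363, 0.3249, 0.1969], E[r] = 0.0382, γ^t·E[r] = 0.015631, running G = -0.103035
t=5: π = [0.2421, 0.2360, 0.3248, 0.1970], E[r] = 0.0375, γ^t·E[r] = 0.012285, running G = -0.090751
t=6: π = [0.2421, 0.2361, 0.3248, 0.1970], E[r] = 0.0376, γ^t·E[r] = 0.009862, running G = -0.080888
t=7: π = [0.2421, 0.2361, 0.3248, 0.1970], E[r] = 0.0376, γ^t·E[r] = 0.007883, running G = -0.073006
t=8: π = [0.2421, 0.2361, 0.3248, 0.1970], E[r] = 0.0376, γ^t·E[r] = 0.006308, running G = -0.066698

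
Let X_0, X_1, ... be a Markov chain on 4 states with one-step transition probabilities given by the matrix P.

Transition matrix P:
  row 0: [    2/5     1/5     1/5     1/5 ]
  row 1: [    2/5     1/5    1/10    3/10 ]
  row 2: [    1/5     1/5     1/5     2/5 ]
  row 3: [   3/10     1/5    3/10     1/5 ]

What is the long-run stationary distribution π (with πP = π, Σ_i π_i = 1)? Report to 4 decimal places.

π = [0.3327, 0.2000, 0.2061, 0.2612]

Balance equations π_j = Σ_i π_i·P[i][j]:
  π_0 = 2/5·π_0 + 2/5·π_1 + 1/5·π_2 + 3/10·π_3
  π_1 = 1/5·π_0 + 1/5·π_1 + 1/5·π_2 + 1/5·π_3
  π_2 = 1/5·π_0 + 1/10·π_1 + 1/5·π_2 + 3/10·π_3
  normalize: π_0 + π_1 + π_2 + π_3 = 1
Solving the linear system gives exactly π = [163/490, 1/5, 101/490, 64/245].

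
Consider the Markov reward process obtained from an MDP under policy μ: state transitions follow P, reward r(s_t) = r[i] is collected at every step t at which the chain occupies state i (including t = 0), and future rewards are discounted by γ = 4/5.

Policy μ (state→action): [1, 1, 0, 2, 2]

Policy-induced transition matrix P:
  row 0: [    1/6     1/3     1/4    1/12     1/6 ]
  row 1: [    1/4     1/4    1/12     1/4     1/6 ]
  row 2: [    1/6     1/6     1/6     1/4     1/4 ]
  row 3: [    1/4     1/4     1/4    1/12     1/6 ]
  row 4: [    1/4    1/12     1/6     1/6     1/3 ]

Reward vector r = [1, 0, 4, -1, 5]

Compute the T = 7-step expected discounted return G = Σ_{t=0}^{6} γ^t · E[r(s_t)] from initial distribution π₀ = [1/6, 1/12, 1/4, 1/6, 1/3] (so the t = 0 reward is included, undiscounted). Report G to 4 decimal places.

G = 8.3091

t=0: π = [0.1667, 0.0833, 0.2500, 0.1667, 0.3333], E[r] = 2.6667, γ^t·E[r] = 2.666667, running G = 2.666667
t=1: π = [0.2153, 0.1875, 0.1875, 0.1667, 0.2431], E[r] = 2.0139, γ^t·E[r] = 1.611111, running G = 4.277778
t=2: π = [0.2164, 0.2118, 0.1829, 0.1661, 0.2228], E[r] = 1.8958, γ^t·E[r] = 1.213333, running G = 5.491111
t=3: π = [0.2167, 0.2157, 0.1809, 0.1677, 0.2190], E[r] = 1.8678, γ^t·E[r] = 0.956321, running G = 6.447432
t=4: π = [0.2169, 0.2165, 0.1807, 0.1677, 0.2182], E[r] = 1.8633, γ^t·E[r] = 0.763223, running G = 7.210655
t=5: π = [0.2169, 0.2166, 0.1807, 0.1677, 0.2181], E[r] = 1.8623, γ^t·E[r] = 0.610253, running G = 7.820908
t=6: π = [0.2169, 0.2167, 0.1807, 0.1677, 0.2181], E[r] = 1.8622, γ^t·E[r] = 0.488154, running G = 8.309062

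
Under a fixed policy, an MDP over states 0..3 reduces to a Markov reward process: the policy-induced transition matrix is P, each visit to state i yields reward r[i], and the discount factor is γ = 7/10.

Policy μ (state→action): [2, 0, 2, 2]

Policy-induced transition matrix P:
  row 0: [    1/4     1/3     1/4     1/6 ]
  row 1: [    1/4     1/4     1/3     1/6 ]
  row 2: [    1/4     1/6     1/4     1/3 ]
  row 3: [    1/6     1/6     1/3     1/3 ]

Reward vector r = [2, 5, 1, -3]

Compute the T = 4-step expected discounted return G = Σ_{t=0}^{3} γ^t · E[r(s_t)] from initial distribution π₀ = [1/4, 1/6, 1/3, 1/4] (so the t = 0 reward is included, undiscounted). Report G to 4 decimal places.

G = 2.5677

t=0: π = [0.2500, 0.1667, 0.3333, 0.2500], E[r] = 0.9167, γ^t·E[r] = 0.916667, running G = 0.916667
t=1: π = [0.2292, 0.2222, 0.2847, 0.2639], E[r] = 1.0625, γ^t·E[r] = 0.743750, running G = 1.660417
t=2: π = [0.2280, 0.2234, 0.2905, 0.2581], E[r] = 1.0891, γ^t·E[r] = 0.533669, running G = 2.194086
t=3: π = [0.2285, 0.2233, 0.2901, 0.2581], E[r] = 1.0892, γ^t·E[r] = 0.373601, running G = 2.567687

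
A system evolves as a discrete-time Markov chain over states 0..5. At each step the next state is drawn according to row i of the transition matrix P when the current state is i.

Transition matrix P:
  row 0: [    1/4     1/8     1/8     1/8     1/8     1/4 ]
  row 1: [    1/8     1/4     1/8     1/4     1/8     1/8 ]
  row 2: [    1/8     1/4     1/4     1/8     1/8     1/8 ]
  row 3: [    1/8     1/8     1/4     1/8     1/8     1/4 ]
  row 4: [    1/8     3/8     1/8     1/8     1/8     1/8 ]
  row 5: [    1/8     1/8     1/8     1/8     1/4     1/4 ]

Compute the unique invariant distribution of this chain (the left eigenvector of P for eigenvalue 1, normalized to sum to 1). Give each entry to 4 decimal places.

π = [0.1429, 0.2087, 0.1644, 0.1511, 0.1481, 0.1848]

Balance equations π_j = Σ_i π_i·P[i][j]:
  π_0 = 1/4·π_0 + 1/8·π_1 + 1/8·π_2 + 1/8·π_3 + 1/8·π_4 + 1/8·π_5
  π_1 = 1/8·π_0 + 1/4·π_1 + 1/4·π_2 + 1/8·π_3 + 3/8·π_4 + 1/8·π_5
  π_2 = 1/8·π_0 + 1/8·π_1 + 1/4·π_2 + 1/4·π_3 + 1/8·π_4 + 1/8·π_5
  π_3 = 1/8·π_0 + 1/4·π_1 + 1/8·π_2 + 1/8·π_3 + 1/8·π_4 + 1/8·π_5
  π_4 = 1/8·π_0 + 1/8·π_1 + 1/8·π_2 + 1/8·π_3 + 1/8·π_4 + 1/4·π_5
  normalize: π_0 + π_1 + π_2 + π_3 + π_4 + π_5 = 1
Solving the linear system gives exactly π = [1/7, 761/3647, 4198/25529, 551/3647, 3781/25529, 4719/25529].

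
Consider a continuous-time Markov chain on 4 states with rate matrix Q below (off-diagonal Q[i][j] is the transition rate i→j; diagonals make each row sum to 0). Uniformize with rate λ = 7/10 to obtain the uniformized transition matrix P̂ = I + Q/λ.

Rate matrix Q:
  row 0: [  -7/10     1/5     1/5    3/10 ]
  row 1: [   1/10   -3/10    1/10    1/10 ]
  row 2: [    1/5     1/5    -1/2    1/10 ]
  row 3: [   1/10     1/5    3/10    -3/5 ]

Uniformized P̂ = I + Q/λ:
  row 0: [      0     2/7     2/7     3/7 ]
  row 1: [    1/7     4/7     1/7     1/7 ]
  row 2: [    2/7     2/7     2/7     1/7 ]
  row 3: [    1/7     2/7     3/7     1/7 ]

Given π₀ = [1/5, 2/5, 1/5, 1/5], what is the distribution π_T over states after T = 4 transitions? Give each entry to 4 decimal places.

t=0: π = [0.2000, 0.4000, 0.2000, 0.2000]
t=1: π = [0.1429, 0.4000, 0.2571, 0.2000]
t=2: π = [0.1592, 0.4000, 0.2571, 0.1837]
t=3: π = [0.1569, 0.4000, 0.2548, 0.1883]
t=4: π = [0.1569, 0.4000, 0.2555, 0.1877]

π = [0.1569, 0.4000, 0.2555, 0.1877]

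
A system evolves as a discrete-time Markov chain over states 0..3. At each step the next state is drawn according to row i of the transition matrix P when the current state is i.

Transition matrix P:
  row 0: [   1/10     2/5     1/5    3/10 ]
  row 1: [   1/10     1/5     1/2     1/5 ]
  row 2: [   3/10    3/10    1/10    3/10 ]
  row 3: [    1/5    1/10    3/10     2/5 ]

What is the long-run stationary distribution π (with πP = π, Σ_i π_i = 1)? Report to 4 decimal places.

π = [0.1854, 0.2337, 0.2735, 0.3074]

Balance equations π_j = Σ_i π_i·P[i][j]:
  π_0 = 1/10·π_0 + 1/10·π_1 + 3/10·π_2 + 1/5·π_3
  π_1 = 2/5·π_0 + 1/5·π_1 + 3/10·π_2 + 1/10·π_3
  π_2 = 1/5·π_0 + 1/2·π_1 + 1/10·π_2 + 3/10·π_3
  normalize: π_0 + π_1 + π_2 + π_3 = 1
Solving the linear system gives exactly π = [219/1181, 276/1181, 323/1181, 363/1181].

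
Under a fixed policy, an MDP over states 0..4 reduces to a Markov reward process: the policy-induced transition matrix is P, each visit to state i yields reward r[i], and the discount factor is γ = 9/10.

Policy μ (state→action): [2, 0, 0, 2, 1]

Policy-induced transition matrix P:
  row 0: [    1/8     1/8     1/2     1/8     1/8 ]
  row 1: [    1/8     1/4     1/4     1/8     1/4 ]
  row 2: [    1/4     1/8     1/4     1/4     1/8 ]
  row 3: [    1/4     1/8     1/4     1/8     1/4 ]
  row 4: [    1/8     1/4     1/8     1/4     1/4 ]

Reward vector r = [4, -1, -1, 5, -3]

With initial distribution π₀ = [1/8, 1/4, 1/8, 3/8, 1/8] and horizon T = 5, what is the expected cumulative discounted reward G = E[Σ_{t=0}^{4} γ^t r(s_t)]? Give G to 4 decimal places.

t=0: π = [0.1250, 0.2500, 0.1250, 0.3750, 0.1250], E[r] = 1.6250, γ^t·E[r] = 1.625000, running G = 1.625000
t=1: π = [0.1875, 0.1719, 0.2656, 0.1563, 0.2188], E[r] = 0.4375, γ^t·E[r] = 0.393750, running G = 2.018750
t=2: π = [0.1777, 0.1738, 0.2695, 0.1855, 0.1934], E[r] = 0.6152, γ^t·E[r] = 0.498340, running G = 2.517090
t=3: π = [0.1819, 0.1709, 0.2703, 0.1829, 0.1941], E[r] = 0.6184, γ^t·E[r] = 0.450820, running G = 2.967909
t=4: π = [0.1816, 0.1706, 0.2712, 0.1830, 0.1935], E[r] = 0.6195, γ^t·E[r] = 0.406458, running G = 3.374368

G = 3.3744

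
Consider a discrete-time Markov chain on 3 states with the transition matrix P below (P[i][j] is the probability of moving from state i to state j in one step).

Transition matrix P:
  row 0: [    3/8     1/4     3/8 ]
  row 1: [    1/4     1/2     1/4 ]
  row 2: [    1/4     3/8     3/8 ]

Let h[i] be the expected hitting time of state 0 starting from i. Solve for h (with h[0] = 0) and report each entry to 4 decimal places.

First-step conditioning: h[0] = 0; for i ≠ 0, h[i] = 1 + Σ_k P[i][k]·h[k].
  h[1] = 1 + 1/2·h[1] + 1/4·h[2]
  h[2] = 1 + 3/8·h[1] + 3/8·h[2]
Solving the 2×2 linear system over states ≠ 0 gives exactly h = [0, 4, 4] (h[0] = 0 is the target).

h = [0.0000, 4.0000, 4.0000]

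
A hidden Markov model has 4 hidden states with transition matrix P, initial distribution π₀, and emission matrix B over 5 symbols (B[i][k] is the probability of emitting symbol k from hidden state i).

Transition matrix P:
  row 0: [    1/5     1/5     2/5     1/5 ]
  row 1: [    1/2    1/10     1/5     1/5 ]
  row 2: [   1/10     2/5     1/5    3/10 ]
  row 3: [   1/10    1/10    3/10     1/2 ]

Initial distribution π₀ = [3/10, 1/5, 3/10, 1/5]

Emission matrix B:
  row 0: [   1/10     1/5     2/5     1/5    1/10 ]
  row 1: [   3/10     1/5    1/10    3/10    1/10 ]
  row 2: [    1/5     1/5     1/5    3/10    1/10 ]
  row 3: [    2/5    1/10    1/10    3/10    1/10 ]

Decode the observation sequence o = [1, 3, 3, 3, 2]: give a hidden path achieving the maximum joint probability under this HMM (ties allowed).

t=0: δ = [6.000e-02, 4.000e-02, 6.000e-02, 2.000e-02]  (obs o_0=1)
t=1: δ = [4.000e-03, 7.200e-03, 7.200e-03, 5.400e-03]  ψ = [1, 2, 0, 2]  (obs o_1=3)
t=2: δ = [7.200e-04, 8.640e-04, 4.860e-04, 8.100e-04]  ψ = [1, 2, 3, 3]  (obs o_2=3)
t=3: δ = [8.640e-05, 5.832e-05, 8.640e-05, 1.215e-04]  ψ = [1, 2, 0, 3]  (obs o_3=3)
t=4: δ = [1.166e-05, 3.456e-06, 7.290e-06, 6.075e-06]  ψ = [1, 2, 3, 3]  (obs o_4=2)
backtrack: best end state = 0; path = [2, 3, 2, 1, 0]

path = [2, 3, 2, 1, 0]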